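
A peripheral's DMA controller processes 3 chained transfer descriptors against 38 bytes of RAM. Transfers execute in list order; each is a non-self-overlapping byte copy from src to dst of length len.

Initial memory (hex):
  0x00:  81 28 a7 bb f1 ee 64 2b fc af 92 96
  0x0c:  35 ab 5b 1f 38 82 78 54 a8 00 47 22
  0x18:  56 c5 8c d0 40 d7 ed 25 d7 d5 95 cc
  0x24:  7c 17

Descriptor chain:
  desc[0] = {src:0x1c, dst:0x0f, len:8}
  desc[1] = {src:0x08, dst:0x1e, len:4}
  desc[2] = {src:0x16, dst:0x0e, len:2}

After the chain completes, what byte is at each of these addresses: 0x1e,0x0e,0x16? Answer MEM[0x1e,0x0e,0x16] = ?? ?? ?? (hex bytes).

[0] 0x1c->0x0f len=8 : 40 d7 ed 25 d7 d5 95 cc
[1] 0x08->0x1e len=4 : fc af 92 96
[2] 0x16->0x0e len=2 : cc 22
query mem[0x1e]=0xfc, mem[0x0e]=0xcc, mem[0x16]=0xcc

MEM[0x1e,0x0e,0x16] = fc cc cc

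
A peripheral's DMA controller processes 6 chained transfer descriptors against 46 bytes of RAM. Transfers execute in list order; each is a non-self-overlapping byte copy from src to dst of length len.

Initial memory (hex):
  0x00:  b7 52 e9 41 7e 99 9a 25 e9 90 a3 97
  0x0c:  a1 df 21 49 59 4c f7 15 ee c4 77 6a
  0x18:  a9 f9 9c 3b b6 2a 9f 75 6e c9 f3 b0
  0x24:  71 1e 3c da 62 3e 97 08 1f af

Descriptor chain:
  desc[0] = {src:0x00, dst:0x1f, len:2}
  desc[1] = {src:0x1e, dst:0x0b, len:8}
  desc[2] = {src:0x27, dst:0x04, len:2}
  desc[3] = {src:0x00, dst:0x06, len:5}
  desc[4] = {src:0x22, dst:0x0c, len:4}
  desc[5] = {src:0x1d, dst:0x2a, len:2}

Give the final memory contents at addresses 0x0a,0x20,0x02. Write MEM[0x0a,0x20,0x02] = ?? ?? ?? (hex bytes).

MEM[0x0a,0x20,0x02] = da 52 e9

[0] 0x00->0x1f len=2 : b7 52
[1] 0x1e->0x0b len=8 : 9f b7 52 c9 f3 b0 71 1e
[2] 0x27->0x04 len=2 : da 62
[3] 0x00->0x06 len=5 : b7 52 e9 41 da
[4] 0x22->0x0c len=4 : f3 b0 71 1e
[5] 0x1d->0x2a len=2 : 2a 9f
query mem[0x0a]=0xda, mem[0x20]=0x52, mem[0x02]=0xe9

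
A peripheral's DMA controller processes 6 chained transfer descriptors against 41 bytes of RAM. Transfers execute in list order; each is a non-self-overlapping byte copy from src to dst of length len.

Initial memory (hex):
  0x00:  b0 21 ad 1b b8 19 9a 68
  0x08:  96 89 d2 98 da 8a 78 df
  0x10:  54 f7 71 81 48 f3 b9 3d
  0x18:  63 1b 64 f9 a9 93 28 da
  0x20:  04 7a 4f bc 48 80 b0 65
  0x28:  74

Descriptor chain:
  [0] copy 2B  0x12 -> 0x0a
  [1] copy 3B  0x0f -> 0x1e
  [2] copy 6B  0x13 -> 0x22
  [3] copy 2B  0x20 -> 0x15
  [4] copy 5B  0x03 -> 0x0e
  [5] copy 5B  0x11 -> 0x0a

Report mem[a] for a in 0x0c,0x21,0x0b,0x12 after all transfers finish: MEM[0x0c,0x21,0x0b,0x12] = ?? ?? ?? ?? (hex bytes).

MEM[0x0c,0x21,0x0b,0x12] = 81 7a 68 68

[0] 0x12->0x0a len=2 : 71 81
[1] 0x0f->0x1e len=3 : df 54 f7
[2] 0x13->0x22 len=6 : 81 48 f3 b9 3d 63
[3] 0x20->0x15 len=2 : f7 7a
[4] 0x03->0x0e len=5 : 1b b8 19 9a 68
[5] 0x11->0x0a len=5 : 9a 68 81 48 f7
query mem[0x0c]=0x81, mem[0x21]=0x7a, mem[0x0b]=0x68, mem[0x12]=0x68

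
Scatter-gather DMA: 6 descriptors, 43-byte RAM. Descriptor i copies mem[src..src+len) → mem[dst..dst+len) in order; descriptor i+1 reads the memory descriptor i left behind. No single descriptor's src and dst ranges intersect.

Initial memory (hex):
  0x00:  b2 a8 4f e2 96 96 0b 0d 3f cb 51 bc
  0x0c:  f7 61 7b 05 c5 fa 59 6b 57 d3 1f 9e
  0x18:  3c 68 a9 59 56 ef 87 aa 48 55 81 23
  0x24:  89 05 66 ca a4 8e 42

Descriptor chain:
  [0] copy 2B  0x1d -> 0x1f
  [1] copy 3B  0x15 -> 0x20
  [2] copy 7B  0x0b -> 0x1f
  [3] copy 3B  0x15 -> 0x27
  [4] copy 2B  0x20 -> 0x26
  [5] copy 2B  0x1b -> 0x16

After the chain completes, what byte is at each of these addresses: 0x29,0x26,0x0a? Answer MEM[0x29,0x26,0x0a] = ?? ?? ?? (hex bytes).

  after D0: wrote 2B at 0x1f = ef87
  after D1: wrote 3B at 0x20 = d31f9e
  after D2: wrote 7B at 0x1f = bcf7617b05c5fa
  after D3: wrote 3B at 0x27 = d31f9e
  after D4: wrote 2B at 0x26 = f761
  after D5: wrote 2B at 0x16 = 5956
query mem[0x29]=0x9e, mem[0x26]=0xf7, mem[0x0a]=0x51

MEM[0x29,0x26,0x0a] = 9e f7 51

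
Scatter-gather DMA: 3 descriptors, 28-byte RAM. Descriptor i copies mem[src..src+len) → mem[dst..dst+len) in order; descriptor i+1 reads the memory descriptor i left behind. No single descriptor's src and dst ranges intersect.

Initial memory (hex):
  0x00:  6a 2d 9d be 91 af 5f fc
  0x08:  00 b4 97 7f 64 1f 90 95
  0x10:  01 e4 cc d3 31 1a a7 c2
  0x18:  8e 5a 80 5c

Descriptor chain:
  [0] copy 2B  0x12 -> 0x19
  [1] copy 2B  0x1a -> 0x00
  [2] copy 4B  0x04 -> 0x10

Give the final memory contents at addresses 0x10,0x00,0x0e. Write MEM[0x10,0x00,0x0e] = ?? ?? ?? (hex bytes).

MEM[0x10,0x00,0x0e] = 91 d3 90

  after D0: wrote 2B at 0x19 = ccd3
  after D1: wrote 2B at 0x00 = d35c
  after D2: wrote 4B at 0x10 = 91af5ffc
query mem[0x10]=0x91, mem[0x00]=0xd3, mem[0x0e]=0x90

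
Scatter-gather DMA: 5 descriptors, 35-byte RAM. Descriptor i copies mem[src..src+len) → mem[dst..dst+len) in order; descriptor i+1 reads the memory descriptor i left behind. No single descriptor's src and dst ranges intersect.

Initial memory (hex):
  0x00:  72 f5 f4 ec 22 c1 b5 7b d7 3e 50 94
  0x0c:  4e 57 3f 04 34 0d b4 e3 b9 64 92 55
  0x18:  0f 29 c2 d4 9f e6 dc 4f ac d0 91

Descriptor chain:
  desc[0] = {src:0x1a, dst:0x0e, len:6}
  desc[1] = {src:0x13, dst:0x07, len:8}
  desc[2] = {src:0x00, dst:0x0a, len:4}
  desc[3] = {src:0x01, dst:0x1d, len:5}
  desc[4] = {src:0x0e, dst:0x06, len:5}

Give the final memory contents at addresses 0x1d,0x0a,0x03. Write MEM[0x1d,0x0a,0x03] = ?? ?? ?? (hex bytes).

D0: mem[0x0e..0x13] <- [c2 d4 9f e6 dc 4f]
D1: mem[0x07..0x0e] <- [4f b9 64 92 55 0f 29 c2]
D2: mem[0x0a..0x0d] <- [72 f5 f4 ec]
D3: mem[0x1d..0x21] <- [f5 f4 ec 22 c1]
D4: mem[0x06..0x0a] <- [c2 d4 9f e6 dc]
query mem[0x1d]=0xf5, mem[0x0a]=0xdc, mem[0x03]=0xec

MEM[0x1d,0x0a,0x03] = f5 dc ec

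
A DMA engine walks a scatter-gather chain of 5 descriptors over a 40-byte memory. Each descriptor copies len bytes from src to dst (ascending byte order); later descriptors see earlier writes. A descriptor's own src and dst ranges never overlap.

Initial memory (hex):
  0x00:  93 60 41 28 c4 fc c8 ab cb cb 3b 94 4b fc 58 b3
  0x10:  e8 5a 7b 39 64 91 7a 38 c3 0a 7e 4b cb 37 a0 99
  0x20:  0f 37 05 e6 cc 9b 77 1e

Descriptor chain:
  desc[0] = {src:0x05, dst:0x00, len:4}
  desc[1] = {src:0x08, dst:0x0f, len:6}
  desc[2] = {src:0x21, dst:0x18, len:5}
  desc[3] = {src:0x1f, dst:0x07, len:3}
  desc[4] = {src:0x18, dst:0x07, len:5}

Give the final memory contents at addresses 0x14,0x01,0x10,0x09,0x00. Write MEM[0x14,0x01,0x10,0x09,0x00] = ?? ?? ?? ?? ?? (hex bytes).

D0: mem[0x00..0x03] <- [fc c8 ab cb]
D1: mem[0x0f..0x14] <- [cb cb 3b 94 4b fc]
D2: mem[0x18..0x1c] <- [37 05 e6 cc 9b]
D3: mem[0x07..0x09] <- [99 0f 37]
D4: mem[0x07..0x0b] <- [37 05 e6 cc 9b]
query mem[0x14]=0xfc, mem[0x01]=0xc8, mem[0x10]=0xcb, mem[0x09]=0xe6, mem[0x00]=0xfc

MEM[0x14,0x01,0x10,0x09,0x00] = fc c8 cb e6 fc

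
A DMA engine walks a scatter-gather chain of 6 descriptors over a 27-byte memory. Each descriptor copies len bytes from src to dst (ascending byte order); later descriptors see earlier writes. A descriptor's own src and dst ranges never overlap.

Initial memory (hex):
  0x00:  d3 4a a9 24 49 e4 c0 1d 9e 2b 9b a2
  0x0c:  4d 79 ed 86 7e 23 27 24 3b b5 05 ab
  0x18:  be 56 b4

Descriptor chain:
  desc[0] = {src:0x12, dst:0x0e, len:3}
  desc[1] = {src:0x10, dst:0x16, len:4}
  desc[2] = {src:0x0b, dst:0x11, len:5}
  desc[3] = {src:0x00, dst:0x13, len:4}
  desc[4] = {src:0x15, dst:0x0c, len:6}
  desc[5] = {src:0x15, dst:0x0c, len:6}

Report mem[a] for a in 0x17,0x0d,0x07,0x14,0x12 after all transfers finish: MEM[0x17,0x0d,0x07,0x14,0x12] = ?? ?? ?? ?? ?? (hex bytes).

D0: mem[0x0e..0x10] <- [27 24 3b]
D1: mem[0x16..0x19] <- [3b 23 27 24]
D2: mem[0x11..0x15] <- [a2 4d 79 27 24]
D3: mem[0x13..0x16] <- [d3 4a a9 24]
D4: mem[0x0c..0x11] <- [a9 24 23 27 24 b4]
D5: mem[0x0c..0x11] <- [a9 24 23 27 24 b4]
query mem[0x17]=0x23, mem[0x0d]=0x24, mem[0x07]=0x1d, mem[0x14]=0x4a, mem[0x12]=0x4d

MEM[0x17,0x0d,0x07,0x14,0x12] = 23 24 1d 4a 4d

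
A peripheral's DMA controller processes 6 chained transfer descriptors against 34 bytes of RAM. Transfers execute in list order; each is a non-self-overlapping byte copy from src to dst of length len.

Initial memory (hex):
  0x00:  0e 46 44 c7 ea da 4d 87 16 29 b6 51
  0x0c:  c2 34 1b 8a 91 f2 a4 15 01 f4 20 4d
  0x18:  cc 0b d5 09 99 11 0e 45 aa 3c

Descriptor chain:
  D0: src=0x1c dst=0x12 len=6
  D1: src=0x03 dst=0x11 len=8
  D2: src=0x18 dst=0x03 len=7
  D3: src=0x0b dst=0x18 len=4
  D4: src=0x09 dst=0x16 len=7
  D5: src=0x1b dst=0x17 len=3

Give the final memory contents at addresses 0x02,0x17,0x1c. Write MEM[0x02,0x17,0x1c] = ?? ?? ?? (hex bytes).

#0 dst[0x12+6] := {0x99,0x11,0x0e,0x45,0xaa,0x3c}
#1 dst[0x11+8] := {0xc7,0xea,0xda,0x4d,0x87,0x16,0x29,0xb6}
#2 dst[0x03+7] := {0xb6,0x0b,0xd5,0x09,0x99,0x11,0x0e}
#3 dst[0x18+4] := {0x51,0xc2,0x34,0x1b}
#4 dst[0x16+7] := {0x0e,0xb6,0x51,0xc2,0x34,0x1b,0x8a}
#5 dst[0x17+3] := {0x1b,0x8a,0x11}
query mem[0x02]=0x44, mem[0x17]=0x1b, mem[0x1c]=0x8a

MEM[0x02,0x17,0x1c] = 44 1b 8a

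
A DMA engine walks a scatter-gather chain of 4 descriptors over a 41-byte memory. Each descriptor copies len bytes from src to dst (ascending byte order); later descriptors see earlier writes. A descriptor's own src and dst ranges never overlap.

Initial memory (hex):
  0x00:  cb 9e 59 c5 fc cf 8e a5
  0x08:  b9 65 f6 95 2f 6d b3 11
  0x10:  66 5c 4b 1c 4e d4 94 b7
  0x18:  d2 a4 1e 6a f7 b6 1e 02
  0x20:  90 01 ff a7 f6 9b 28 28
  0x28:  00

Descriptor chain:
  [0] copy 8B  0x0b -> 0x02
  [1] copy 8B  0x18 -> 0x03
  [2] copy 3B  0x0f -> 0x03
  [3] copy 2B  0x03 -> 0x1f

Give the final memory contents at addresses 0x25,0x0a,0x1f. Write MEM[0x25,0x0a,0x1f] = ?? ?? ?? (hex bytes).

MEM[0x25,0x0a,0x1f] = 9b 02 11

D0: mem[0x02..0x09] <- [95 2f 6d b3 11 66 5c 4b]
D1: mem[0x03..0x0a] <- [d2 a4 1e 6a f7 b6 1e 02]
D2: mem[0x03..0x05] <- [11 66 5c]
D3: mem[0x1f..0x20] <- [11 66]
query mem[0x25]=0x9b, mem[0x0a]=0x02, mem[0x1f]=0x11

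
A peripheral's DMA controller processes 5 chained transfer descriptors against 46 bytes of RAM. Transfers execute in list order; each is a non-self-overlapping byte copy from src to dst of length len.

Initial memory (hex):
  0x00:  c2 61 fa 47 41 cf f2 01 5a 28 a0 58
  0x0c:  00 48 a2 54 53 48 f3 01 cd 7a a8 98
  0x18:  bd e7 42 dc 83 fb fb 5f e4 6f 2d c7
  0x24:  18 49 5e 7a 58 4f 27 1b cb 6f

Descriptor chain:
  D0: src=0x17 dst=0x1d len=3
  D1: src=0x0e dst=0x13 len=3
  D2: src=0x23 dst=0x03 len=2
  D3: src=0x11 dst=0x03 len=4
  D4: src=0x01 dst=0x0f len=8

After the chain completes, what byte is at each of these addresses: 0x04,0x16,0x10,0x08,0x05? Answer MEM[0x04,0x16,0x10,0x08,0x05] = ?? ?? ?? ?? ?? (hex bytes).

#0 dst[0x1d+3] := {0x98,0xbd,0xe7}
#1 dst[0x13+3] := {0xa2,0x54,0x53}
#2 dst[0x03+2] := {0xc7,0x18}
#3 dst[0x03+4] := {0x48,0xf3,0xa2,0x54}
#4 dst[0x0f+8] := {0x61,0xfa,0x48,0xf3,0xa2,0x54,0x01,0x5a}
query mem[0x04]=0xf3, mem[0x16]=0x5a, mem[0x10]=0xfa, mem[0x08]=0x5a, mem[0x05]=0xa2

MEM[0x04,0x16,0x10,0x08,0x05] = f3 5a fa 5a a2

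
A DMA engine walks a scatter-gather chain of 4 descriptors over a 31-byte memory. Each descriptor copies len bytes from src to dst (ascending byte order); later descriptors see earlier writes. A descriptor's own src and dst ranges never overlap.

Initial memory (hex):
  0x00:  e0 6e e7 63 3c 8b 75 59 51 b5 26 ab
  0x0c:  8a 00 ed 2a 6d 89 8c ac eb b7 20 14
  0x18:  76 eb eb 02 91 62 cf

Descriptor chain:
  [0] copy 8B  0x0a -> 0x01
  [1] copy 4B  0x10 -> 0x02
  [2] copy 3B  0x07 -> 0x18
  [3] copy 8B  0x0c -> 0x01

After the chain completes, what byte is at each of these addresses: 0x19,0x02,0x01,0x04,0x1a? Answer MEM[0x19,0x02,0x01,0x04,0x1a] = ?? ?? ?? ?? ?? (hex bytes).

MEM[0x19,0x02,0x01,0x04,0x1a] = 89 00 8a 2a b5

#0 dst[0x01+8] := {0x26,0xab,0x8a,0x00,0xed,0x2a,0x6d,0x89}
#1 dst[0x02+4] := {0x6d,0x89,0x8c,0xac}
#2 dst[0x18+3] := {0x6d,0x89,0xb5}
#3 dst[0x01+8] := {0x8a,0x00,0xed,0x2a,0x6d,0x89,0x8c,0xac}
query mem[0x19]=0x89, mem[0x02]=0x00, mem[0x01]=0x8a, mem[0x04]=0x2a, mem[0x1a]=0xb5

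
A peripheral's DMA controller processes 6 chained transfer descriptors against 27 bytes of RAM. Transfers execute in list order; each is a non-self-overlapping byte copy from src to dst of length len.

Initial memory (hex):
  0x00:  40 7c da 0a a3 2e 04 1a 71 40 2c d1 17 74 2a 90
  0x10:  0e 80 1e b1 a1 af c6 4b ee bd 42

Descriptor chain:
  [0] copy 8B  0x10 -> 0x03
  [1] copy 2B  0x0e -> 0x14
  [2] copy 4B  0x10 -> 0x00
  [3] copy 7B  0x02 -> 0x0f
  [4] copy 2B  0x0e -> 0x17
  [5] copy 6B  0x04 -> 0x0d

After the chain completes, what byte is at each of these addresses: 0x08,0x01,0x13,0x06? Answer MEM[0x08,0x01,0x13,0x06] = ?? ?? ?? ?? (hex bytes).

MEM[0x08,0x01,0x13,0x06] = af 80 b1 b1

D0: mem[0x03..0x0a] <- [0e 80 1e b1 a1 af c6 4b]
D1: mem[0x14..0x15] <- [2a 90]
D2: mem[0x00..0x03] <- [0e 80 1e b1]
D3: mem[0x0f..0x15] <- [1e b1 80 1e b1 a1 af]
D4: mem[0x17..0x18] <- [2a 1e]
D5: mem[0x0d..0x12] <- [80 1e b1 a1 af c6]
query mem[0x08]=0xaf, mem[0x01]=0x80, mem[0x13]=0xb1, mem[0x06]=0xb1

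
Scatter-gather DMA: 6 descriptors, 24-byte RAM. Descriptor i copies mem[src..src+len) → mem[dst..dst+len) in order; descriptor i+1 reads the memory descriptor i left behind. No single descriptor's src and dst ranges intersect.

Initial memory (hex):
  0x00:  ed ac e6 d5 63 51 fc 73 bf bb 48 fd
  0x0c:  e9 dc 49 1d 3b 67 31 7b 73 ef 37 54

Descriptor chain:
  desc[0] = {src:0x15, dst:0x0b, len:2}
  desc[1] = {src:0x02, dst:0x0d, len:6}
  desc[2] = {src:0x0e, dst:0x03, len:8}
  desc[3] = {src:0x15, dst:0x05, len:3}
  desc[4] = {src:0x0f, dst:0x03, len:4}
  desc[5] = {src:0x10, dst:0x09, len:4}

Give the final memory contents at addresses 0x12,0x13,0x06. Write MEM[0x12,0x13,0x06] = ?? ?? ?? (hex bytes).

MEM[0x12,0x13,0x06] = 73 7b 73

D0: mem[0x0b..0x0c] <- [ef 37]
D1: mem[0x0d..0x12] <- [e6 d5 63 51 fc 73]
D2: mem[0x03..0x0a] <- [d5 63 51 fc 73 7b 73 ef]
D3: mem[0x05..0x07] <- [ef 37 54]
D4: mem[0x03..0x06] <- [63 51 fc 73]
D5: mem[0x09..0x0c] <- [51 fc 73 7b]
query mem[0x12]=0x73, mem[0x13]=0x7b, mem[0x06]=0x73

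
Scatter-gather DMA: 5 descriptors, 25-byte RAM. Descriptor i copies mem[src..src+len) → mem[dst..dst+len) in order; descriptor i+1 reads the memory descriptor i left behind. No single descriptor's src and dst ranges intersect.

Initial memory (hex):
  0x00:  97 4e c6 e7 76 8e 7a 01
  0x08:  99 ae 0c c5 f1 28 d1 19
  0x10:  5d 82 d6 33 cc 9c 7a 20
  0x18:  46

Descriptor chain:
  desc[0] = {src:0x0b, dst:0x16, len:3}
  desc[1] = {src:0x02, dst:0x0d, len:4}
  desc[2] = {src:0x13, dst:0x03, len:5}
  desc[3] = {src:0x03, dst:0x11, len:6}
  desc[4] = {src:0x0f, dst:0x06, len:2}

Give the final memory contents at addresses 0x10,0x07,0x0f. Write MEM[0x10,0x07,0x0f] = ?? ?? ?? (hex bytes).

MEM[0x10,0x07,0x0f] = 8e 8e 76

[0] 0x0b->0x16 len=3 : c5 f1 28
[1] 0x02->0x0d len=4 : c6 e7 76 8e
[2] 0x13->0x03 len=5 : 33 cc 9c c5 f1
[3] 0x03->0x11 len=6 : 33 cc 9c c5 f1 99
[4] 0x0f->0x06 len=2 : 76 8e
query mem[0x10]=0x8e, mem[0x07]=0x8e, mem[0x0f]=0x76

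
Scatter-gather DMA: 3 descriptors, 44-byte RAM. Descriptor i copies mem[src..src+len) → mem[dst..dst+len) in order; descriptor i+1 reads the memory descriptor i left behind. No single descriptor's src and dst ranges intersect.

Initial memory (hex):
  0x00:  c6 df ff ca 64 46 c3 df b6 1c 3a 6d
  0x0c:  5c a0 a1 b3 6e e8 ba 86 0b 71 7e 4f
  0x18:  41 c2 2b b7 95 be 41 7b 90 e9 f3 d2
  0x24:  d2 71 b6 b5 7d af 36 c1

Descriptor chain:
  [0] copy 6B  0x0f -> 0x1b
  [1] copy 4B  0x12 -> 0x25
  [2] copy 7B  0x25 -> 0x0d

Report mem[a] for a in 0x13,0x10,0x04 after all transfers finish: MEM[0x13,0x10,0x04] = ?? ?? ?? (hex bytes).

MEM[0x13,0x10,0x04] = c1 71 64

  after D0: wrote 6B at 0x1b = b36ee8ba860b
  after D1: wrote 4B at 0x25 = ba860b71
  after D2: wrote 7B at 0x0d = ba860b71af36c1
query mem[0x13]=0xc1, mem[0x10]=0x71, mem[0x04]=0x64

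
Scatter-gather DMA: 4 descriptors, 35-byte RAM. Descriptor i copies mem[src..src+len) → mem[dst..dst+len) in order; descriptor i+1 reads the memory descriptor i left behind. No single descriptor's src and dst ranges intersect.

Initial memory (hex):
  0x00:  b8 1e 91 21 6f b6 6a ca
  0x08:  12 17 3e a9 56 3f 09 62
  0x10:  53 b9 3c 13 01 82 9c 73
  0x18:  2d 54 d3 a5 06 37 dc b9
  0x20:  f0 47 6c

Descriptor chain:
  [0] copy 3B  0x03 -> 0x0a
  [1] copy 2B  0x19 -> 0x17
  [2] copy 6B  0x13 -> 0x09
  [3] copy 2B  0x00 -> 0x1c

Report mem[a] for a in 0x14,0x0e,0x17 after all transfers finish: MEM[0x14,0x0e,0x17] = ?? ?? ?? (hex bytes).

MEM[0x14,0x0e,0x17] = 01 d3 54

D0: mem[0x0a..0x0c] <- [21 6f b6]
D1: mem[0x17..0x18] <- [54 d3]
D2: mem[0x09..0x0e] <- [13 01 82 9c 54 d3]
D3: mem[0x1c..0x1d] <- [b8 1e]
query mem[0x14]=0x01, mem[0x0e]=0xd3, mem[0x17]=0x54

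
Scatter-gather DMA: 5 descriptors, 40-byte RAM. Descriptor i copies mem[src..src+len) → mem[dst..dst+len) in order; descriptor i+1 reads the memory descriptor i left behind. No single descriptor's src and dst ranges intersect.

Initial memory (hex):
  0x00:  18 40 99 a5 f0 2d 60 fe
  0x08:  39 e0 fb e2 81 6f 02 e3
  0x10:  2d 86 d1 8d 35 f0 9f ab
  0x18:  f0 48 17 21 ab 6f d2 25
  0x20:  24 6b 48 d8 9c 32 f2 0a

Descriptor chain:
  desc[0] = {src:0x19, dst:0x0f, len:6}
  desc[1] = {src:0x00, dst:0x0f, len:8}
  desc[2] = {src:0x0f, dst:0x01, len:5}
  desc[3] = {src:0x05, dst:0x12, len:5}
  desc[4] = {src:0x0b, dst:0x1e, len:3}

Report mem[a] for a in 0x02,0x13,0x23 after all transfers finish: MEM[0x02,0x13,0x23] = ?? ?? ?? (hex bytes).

MEM[0x02,0x13,0x23] = 40 60 d8

[0] 0x19->0x0f len=6 : 48 17 21 ab 6f d2
[1] 0x00->0x0f len=8 : 18 40 99 a5 f0 2d 60 fe
[2] 0x0f->0x01 len=5 : 18 40 99 a5 f0
[3] 0x05->0x12 len=5 : f0 60 fe 39 e0
[4] 0x0b->0x1e len=3 : e2 81 6f
query mem[0x02]=0x40, mem[0x13]=0x60, mem[0x23]=0xd8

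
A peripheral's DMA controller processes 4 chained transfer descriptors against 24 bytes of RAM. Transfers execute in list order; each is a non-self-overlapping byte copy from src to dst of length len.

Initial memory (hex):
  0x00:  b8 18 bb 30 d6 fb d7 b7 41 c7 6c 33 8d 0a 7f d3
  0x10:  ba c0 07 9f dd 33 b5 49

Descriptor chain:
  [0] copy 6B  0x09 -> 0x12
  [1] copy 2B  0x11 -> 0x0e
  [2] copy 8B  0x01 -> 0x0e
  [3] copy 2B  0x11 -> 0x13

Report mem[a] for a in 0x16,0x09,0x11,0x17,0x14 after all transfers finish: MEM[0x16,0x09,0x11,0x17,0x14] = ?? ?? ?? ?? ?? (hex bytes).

#0 dst[0x12+6] := {0xc7,0x6c,0x33,0x8d,0x0a,0x7f}
#1 dst[0x0e+2] := {0xc0,0xc7}
#2 dst[0x0e+8] := {0x18,0xbb,0x30,0xd6,0xfb,0xd7,0xb7,0x41}
#3 dst[0x13+2] := {0xd6,0xfb}
query mem[0x16]=0x0a, mem[0x09]=0xc7, mem[0x11]=0xd6, mem[0x17]=0x7f, mem[0x14]=0xfb

MEM[0x16,0x09,0x11,0x17,0x14] = 0a c7 d6 7f fb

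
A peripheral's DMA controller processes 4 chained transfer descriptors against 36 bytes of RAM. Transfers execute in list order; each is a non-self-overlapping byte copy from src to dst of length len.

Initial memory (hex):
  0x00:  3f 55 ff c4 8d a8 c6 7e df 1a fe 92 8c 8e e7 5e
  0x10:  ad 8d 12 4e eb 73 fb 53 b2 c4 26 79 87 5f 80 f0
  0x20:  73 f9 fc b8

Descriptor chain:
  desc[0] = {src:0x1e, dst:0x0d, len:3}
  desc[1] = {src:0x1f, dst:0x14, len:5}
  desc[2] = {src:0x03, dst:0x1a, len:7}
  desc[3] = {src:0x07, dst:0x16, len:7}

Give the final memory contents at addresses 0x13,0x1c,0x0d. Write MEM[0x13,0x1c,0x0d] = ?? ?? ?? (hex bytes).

D0: mem[0x0d..0x0f] <- [80 f0 73]
D1: mem[0x14..0x18] <- [f0 73 f9 fc b8]
D2: mem[0x1a..0x20] <- [c4 8d a8 c6 7e df 1a]
D3: mem[0x16..0x1c] <- [7e df 1a fe 92 8c 80]
query mem[0x13]=0x4e, mem[0x1c]=0x80, mem[0x0d]=0x80

MEM[0x13,0x1c,0x0d] = 4e 80 80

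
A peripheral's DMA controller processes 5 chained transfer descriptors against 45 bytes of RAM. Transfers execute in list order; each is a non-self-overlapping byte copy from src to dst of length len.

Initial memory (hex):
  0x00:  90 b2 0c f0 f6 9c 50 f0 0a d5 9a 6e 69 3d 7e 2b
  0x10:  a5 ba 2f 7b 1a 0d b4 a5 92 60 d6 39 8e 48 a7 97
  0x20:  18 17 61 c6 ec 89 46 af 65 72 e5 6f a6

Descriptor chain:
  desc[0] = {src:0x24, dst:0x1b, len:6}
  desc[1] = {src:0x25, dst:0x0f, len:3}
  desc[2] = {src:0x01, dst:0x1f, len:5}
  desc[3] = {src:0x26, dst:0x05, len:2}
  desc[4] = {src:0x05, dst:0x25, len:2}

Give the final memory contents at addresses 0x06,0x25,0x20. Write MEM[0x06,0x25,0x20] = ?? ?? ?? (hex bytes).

MEM[0x06,0x25,0x20] = af 46 0c

#0 dst[0x1b+6] := {0xec,0x89,0x46,0xaf,0x65,0x72}
#1 dst[0x0f+3] := {0x89,0x46,0xaf}
#2 dst[0x1f+5] := {0xb2,0x0c,0xf0,0xf6,0x9c}
#3 dst[0x05+2] := {0x46,0xaf}
#4 dst[0x25+2] := {0x46,0xaf}
query mem[0x06]=0xaf, mem[0x25]=0x46, mem[0x20]=0x0c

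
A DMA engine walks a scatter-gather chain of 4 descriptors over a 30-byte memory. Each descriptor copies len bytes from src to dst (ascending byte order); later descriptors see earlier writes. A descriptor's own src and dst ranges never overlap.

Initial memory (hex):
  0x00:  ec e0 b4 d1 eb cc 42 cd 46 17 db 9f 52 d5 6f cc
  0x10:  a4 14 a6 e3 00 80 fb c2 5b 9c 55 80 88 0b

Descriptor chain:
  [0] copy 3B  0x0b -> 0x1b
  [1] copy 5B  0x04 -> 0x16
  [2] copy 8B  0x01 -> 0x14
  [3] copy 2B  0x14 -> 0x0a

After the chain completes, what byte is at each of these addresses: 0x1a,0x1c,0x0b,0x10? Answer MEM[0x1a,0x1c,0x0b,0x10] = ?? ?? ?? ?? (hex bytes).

[0] 0x0b->0x1b len=3 : 9f 52 d5
[1] 0x04->0x16 len=5 : eb cc 42 cd 46
[2] 0x01->0x14 len=8 : e0 b4 d1 eb cc 42 cd 46
[3] 0x14->0x0a len=2 : e0 b4
query mem[0x1a]=0xcd, mem[0x1c]=0x52, mem[0x0b]=0xb4, mem[0x10]=0xa4

MEM[0x1a,0x1c,0x0b,0x10] = cd 52 b4 a4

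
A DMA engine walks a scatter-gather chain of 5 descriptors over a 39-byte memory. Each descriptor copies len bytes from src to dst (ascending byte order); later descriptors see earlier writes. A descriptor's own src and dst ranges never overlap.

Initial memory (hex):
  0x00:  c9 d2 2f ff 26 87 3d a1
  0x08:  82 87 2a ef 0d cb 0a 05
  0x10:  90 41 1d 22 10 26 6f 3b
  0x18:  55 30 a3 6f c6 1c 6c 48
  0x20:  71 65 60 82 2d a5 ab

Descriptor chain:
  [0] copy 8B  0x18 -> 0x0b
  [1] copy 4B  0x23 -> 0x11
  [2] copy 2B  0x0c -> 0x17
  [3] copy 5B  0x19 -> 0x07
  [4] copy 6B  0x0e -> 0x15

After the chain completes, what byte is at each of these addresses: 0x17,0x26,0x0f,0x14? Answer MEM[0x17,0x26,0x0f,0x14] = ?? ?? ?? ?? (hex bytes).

[0] 0x18->0x0b len=8 : 55 30 a3 6f c6 1c 6c 48
[1] 0x23->0x11 len=4 : 82 2d a5 ab
[2] 0x0c->0x17 len=2 : 30 a3
[3] 0x19->0x07 len=5 : 30 a3 6f c6 1c
[4] 0x0e->0x15 len=6 : 6f c6 1c 82 2d a5
query mem[0x17]=0x1c, mem[0x26]=0xab, mem[0x0f]=0xc6, mem[0x14]=0xab

MEM[0x17,0x26,0x0f,0x14] = 1c ab c6 ab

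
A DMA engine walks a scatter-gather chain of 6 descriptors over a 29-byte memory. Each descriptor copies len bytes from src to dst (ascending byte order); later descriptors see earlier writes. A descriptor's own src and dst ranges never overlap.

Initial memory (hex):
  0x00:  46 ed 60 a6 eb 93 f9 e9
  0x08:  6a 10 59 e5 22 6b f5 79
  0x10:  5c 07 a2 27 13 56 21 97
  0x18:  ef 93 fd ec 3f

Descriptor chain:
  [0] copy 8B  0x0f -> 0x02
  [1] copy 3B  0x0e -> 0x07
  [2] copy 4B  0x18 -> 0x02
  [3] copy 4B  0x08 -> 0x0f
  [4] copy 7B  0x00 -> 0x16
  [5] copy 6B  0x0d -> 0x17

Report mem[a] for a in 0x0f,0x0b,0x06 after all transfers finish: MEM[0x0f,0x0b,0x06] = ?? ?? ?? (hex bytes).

MEM[0x0f,0x0b,0x06] = 79 e5 27

D0: mem[0x02..0x09] <- [79 5c 07 a2 27 13 56 21]
D1: mem[0x07..0x09] <- [f5 79 5c]
D2: mem[0x02..0x05] <- [ef 93 fd ec]
D3: mem[0x0f..0x12] <- [79 5c 59 e5]
D4: mem[0x16..0x1c] <- [46 ed ef 93 fd ec 27]
D5: mem[0x17..0x1c] <- [6b f5 79 5c 59 e5]
query mem[0x0f]=0x79, mem[0x0b]=0xe5, mem[0x06]=0x27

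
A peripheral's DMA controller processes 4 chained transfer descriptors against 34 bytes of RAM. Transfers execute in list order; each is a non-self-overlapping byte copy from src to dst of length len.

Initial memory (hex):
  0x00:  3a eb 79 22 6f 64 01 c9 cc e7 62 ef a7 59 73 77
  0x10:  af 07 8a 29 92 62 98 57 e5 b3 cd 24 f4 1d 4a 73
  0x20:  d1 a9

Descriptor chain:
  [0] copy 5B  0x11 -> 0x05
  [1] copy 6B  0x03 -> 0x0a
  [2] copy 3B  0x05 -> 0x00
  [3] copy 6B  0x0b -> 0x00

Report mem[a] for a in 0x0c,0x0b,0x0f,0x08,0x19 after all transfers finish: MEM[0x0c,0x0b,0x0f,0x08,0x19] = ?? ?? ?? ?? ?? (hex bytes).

#0 dst[0x05+5] := {0x07,0x8a,0x29,0x92,0x62}
#1 dst[0x0a+6] := {0x22,0x6f,0x07,0x8a,0x29,0x92}
#2 dst[0x00+3] := {0x07,0x8a,0x29}
#3 dst[0x00+6] := {0x6f,0x07,0x8a,0x29,0x92,0xaf}
query mem[0x0c]=0x07, mem[0x0b]=0x6f, mem[0x0f]=0x92, mem[0x08]=0x92, mem[0x19]=0xb3

MEM[0x0c,0x0b,0x0f,0x08,0x19] = 07 6f 92 92 b3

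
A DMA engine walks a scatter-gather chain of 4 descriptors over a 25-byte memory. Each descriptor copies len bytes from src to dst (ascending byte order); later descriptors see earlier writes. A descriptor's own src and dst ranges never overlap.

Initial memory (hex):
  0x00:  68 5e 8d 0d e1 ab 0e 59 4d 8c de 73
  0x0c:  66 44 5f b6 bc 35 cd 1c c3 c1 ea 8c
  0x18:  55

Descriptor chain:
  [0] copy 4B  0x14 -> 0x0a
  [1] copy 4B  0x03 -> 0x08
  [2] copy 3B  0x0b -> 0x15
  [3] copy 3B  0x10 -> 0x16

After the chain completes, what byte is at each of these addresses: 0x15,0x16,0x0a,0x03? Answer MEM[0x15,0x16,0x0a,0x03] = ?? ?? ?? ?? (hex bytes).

MEM[0x15,0x16,0x0a,0x03] = 0e bc ab 0d

#0 dst[0x0a+4] := {0xc3,0xc1,0xea,0x8c}
#1 dst[0x08+4] := {0x0d,0xe1,0xab,0x0e}
#2 dst[0x15+3] := {0x0e,0xea,0x8c}
#3 dst[0x16+3] := {0xbc,0x35,0xcd}
query mem[0x15]=0x0e, mem[0x16]=0xbc, mem[0x0a]=0xab, mem[0x03]=0x0d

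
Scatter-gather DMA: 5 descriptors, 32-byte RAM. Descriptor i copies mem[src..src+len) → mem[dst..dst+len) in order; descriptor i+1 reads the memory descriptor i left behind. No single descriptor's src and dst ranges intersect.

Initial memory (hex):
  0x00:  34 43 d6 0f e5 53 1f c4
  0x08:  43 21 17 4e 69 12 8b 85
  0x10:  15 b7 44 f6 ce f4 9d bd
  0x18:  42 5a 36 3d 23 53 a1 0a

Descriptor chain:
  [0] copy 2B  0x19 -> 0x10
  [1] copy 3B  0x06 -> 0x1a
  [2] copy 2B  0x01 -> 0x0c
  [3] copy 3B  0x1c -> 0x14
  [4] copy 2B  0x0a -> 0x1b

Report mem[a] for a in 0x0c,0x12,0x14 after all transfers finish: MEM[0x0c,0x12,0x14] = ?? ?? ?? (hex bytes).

MEM[0x0c,0x12,0x14] = 43 44 43

#0 dst[0x10+2] := {0x5a,0x36}
#1 dst[0x1a+3] := {0x1f,0xc4,0x43}
#2 dst[0x0c+2] := {0x43,0xd6}
#3 dst[0x14+3] := {0x43,0x53,0xa1}
#4 dst[0x1b+2] := {0x17,0x4e}
query mem[0x0c]=0x43, mem[0x12]=0x44, mem[0x14]=0x43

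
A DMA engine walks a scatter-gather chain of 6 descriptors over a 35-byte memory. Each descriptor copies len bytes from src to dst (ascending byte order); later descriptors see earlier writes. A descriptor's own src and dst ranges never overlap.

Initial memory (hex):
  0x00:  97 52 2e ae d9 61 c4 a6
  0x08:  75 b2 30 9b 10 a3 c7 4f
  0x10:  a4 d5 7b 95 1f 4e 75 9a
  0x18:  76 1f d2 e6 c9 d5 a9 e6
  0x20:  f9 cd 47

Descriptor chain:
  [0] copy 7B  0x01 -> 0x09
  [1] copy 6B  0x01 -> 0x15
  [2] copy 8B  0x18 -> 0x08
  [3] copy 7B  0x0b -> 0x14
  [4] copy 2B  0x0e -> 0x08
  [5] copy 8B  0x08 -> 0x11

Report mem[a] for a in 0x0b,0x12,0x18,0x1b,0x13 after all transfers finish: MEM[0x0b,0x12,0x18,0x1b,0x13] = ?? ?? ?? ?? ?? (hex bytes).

MEM[0x0b,0x12,0x18,0x1b,0x13] = e6 e6 e6 e6 c4

#0 dst[0x09+7] := {0x52,0x2e,0xae,0xd9,0x61,0xc4,0xa6}
#1 dst[0x15+6] := {0x52,0x2e,0xae,0xd9,0x61,0xc4}
#2 dst[0x08+8] := {0xd9,0x61,0xc4,0xe6,0xc9,0xd5,0xa9,0xe6}
#3 dst[0x14+7] := {0xe6,0xc9,0xd5,0xa9,0xe6,0xa4,0xd5}
#4 dst[0x08+2] := {0xa9,0xe6}
#5 dst[0x11+8] := {0xa9,0xe6,0xc4,0xe6,0xc9,0xd5,0xa9,0xe6}
query mem[0x0b]=0xe6, mem[0x12]=0xe6, mem[0x18]=0xe6, mem[0x1b]=0xe6, mem[0x13]=0xc4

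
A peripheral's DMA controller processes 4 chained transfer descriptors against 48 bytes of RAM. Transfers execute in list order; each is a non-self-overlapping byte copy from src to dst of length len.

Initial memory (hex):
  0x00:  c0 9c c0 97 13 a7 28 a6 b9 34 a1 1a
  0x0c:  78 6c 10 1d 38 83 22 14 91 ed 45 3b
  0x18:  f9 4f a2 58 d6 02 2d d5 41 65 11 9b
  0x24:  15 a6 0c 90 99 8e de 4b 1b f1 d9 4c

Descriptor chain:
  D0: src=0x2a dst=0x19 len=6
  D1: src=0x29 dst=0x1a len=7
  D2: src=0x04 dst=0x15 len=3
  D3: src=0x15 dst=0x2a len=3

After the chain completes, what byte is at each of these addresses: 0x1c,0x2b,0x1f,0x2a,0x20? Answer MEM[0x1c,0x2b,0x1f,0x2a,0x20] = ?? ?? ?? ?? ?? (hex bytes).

[0] 0x2a->0x19 len=6 : de 4b 1b f1 d9 4c
[1] 0x29->0x1a len=7 : 8e de 4b 1b f1 d9 4c
[2] 0x04->0x15 len=3 : 13 a7 28
[3] 0x15->0x2a len=3 : 13 a7 28
query mem[0x1c]=0x4b, mem[0x2b]=0xa7, mem[0x1f]=0xd9, mem[0x2a]=0x13, mem[0x20]=0x4c

MEM[0x1c,0x2b,0x1f,0x2a,0x20] = 4b a7 d9 13 4c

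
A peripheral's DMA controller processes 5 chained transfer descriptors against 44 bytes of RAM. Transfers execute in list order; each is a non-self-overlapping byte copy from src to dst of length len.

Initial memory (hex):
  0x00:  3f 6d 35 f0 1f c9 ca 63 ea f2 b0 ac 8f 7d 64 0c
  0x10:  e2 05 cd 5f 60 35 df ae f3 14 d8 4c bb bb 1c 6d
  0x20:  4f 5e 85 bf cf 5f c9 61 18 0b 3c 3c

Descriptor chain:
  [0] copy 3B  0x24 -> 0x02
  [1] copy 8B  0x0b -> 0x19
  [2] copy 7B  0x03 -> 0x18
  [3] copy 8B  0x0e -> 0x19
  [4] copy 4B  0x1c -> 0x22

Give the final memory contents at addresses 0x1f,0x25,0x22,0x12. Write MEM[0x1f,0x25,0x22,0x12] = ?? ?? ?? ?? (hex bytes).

MEM[0x1f,0x25,0x22,0x12] = 60 60 05 cd

  after D0: wrote 3B at 0x02 = cf5fc9
  after D1: wrote 8B at 0x19 = ac8f7d640ce205cd
  after D2: wrote 7B at 0x18 = 5fc9c9ca63eaf2
  after D3: wrote 8B at 0x19 = 640ce205cd5f6035
  after D4: wrote 4B at 0x22 = 05cd5f60
query mem[0x1f]=0x60, mem[0x25]=0x60, mem[0x22]=0x05, mem[0x12]=0xcd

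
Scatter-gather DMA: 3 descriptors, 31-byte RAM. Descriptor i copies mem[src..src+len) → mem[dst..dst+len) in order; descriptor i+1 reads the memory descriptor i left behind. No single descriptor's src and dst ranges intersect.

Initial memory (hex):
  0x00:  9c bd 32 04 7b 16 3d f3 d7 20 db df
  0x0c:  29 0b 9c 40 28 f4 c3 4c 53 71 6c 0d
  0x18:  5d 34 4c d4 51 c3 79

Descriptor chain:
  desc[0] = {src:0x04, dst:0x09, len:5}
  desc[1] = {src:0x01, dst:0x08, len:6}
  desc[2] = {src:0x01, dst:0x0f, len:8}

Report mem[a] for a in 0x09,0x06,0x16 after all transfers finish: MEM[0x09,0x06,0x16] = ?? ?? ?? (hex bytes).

#0 dst[0x09+5] := {0x7b,0x16,0x3d,0xf3,0xd7}
#1 dst[0x08+6] := {0xbd,0x32,0x04,0x7b,0x16,0x3d}
#2 dst[0x0f+8] := {0xbd,0x32,0x04,0x7b,0x16,0x3d,0xf3,0xbd}
query mem[0x09]=0x32, mem[0x06]=0x3d, mem[0x16]=0xbd

MEM[0x09,0x06,0x16] = 32 3d bd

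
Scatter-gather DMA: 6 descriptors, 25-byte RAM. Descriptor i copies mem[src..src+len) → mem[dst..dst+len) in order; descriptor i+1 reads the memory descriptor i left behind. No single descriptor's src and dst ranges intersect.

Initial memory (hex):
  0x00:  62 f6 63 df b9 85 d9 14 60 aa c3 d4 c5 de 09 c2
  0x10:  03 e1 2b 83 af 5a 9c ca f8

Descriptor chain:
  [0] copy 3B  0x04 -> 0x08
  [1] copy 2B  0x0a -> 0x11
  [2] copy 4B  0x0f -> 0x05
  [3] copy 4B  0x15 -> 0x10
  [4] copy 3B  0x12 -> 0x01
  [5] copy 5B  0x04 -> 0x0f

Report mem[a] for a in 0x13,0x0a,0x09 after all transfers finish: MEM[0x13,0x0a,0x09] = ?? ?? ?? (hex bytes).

MEM[0x13,0x0a,0x09] = d4 d9 85

[0] 0x04->0x08 len=3 : b9 85 d9
[1] 0x0a->0x11 len=2 : d9 d4
[2] 0x0f->0x05 len=4 : c2 03 d9 d4
[3] 0x15->0x10 len=4 : 5a 9c ca f8
[4] 0x12->0x01 len=3 : ca f8 af
[5] 0x04->0x0f len=5 : b9 c2 03 d9 d4
query mem[0x13]=0xd4, mem[0x0a]=0xd9, mem[0x09]=0x85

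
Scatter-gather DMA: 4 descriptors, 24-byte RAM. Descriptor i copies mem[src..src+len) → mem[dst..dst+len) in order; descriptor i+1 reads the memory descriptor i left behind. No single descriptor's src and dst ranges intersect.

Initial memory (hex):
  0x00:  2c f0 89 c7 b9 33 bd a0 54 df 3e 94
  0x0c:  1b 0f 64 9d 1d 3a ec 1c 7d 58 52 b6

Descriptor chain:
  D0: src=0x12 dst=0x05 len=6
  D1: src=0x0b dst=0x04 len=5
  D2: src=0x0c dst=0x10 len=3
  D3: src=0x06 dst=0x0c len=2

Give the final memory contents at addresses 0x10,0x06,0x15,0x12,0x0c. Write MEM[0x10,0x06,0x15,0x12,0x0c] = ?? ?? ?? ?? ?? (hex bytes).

MEM[0x10,0x06,0x15,0x12,0x0c] = 1b 0f 58 64 0f

D0: mem[0x05..0x0a] <- [ec 1c 7d 58 52 b6]
D1: mem[0x04..0x08] <- [94 1b 0f 64 9d]
D2: mem[0x10..0x12] <- [1b 0f 64]
D3: mem[0x0c..0x0d] <- [0f 64]
query mem[0x10]=0x1b, mem[0x06]=0x0f, mem[0x15]=0x58, mem[0x12]=0x64, mem[0x0c]=0x0f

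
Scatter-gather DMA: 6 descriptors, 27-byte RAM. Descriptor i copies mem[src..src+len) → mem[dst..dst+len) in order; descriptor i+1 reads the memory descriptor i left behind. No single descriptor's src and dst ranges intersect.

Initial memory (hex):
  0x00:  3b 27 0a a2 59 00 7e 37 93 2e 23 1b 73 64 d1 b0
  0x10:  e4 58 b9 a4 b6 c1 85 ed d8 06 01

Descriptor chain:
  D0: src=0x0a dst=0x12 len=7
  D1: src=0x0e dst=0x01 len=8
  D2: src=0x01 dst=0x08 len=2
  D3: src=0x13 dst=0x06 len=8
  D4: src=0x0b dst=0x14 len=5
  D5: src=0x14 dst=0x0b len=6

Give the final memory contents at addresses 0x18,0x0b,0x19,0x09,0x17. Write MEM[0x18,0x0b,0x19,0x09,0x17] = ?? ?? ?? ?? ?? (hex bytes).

[0] 0x0a->0x12 len=7 : 23 1b 73 64 d1 b0 e4
[1] 0x0e->0x01 len=8 : d1 b0 e4 58 23 1b 73 64
[2] 0x01->0x08 len=2 : d1 b0
[3] 0x13->0x06 len=8 : 1b 73 64 d1 b0 e4 06 01
[4] 0x0b->0x14 len=5 : e4 06 01 d1 b0
[5] 0x14->0x0b len=6 : e4 06 01 d1 b0 06
query mem[0x18]=0xb0, mem[0x0b]=0xe4, mem[0x19]=0x06, mem[0x09]=0xd1, mem[0x17]=0xd1

MEM[0x18,0x0b,0x19,0x09,0x17] = b0 e4 06 d1 d1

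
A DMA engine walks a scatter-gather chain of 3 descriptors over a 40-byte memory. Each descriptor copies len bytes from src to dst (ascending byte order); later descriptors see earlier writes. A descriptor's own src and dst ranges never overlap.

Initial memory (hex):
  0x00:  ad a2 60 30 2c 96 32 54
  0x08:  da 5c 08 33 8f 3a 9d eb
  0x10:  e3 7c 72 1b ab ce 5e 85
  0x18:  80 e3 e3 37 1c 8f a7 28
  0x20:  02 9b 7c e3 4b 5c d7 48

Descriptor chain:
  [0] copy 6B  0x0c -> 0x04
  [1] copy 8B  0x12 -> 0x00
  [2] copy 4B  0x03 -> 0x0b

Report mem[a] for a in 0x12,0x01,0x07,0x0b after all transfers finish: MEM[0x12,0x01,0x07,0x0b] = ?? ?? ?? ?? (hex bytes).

MEM[0x12,0x01,0x07,0x0b] = 72 1b e3 ce

  after D0: wrote 6B at 0x04 = 8f3a9debe37c
  after D1: wrote 8B at 0x00 = 721babce5e8580e3
  after D2: wrote 4B at 0x0b = ce5e8580
query mem[0x12]=0x72, mem[0x01]=0x1b, mem[0x07]=0xe3, mem[0x0b]=0xce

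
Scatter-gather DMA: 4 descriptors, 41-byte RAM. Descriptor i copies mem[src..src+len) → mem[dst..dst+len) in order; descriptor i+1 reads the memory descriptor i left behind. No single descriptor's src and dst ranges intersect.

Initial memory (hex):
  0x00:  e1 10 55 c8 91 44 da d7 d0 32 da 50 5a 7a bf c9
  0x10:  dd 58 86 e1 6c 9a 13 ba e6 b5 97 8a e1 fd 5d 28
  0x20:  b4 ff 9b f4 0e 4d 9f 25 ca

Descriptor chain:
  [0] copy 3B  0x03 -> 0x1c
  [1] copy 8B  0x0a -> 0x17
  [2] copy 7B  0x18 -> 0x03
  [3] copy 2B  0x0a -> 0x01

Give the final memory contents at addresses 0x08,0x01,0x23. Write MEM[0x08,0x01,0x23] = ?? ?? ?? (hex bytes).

D0: mem[0x1c..0x1e] <- [c8 91 44]
D1: mem[0x17..0x1e] <- [da 50 5a 7a bf c9 dd 58]
D2: mem[0x03..0x09] <- [50 5a 7a bf c9 dd 58]
D3: mem[0x01..0x02] <- [da 50]
query mem[0x08]=0xdd, mem[0x01]=0xda, mem[0x23]=0xf4

MEM[0x08,0x01,0x23] = dd da f4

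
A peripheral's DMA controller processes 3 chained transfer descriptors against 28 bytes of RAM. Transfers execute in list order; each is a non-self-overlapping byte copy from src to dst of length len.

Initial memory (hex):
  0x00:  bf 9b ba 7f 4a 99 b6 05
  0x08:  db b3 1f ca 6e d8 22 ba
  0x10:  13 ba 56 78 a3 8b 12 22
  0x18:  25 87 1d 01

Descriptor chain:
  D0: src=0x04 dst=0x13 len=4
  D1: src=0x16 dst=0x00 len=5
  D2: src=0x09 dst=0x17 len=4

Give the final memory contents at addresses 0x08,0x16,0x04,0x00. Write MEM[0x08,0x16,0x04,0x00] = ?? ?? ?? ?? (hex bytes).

MEM[0x08,0x16,0x04,0x00] = db 05 1d 05

[0] 0x04->0x13 len=4 : 4a 99 b6 05
[1] 0x16->0x00 len=5 : 05 22 25 87 1d
[2] 0x09->0x17 len=4 : b3 1f ca 6e
query mem[0x08]=0xdb, mem[0x16]=0x05, mem[0x04]=0x1d, mem[0x00]=0x05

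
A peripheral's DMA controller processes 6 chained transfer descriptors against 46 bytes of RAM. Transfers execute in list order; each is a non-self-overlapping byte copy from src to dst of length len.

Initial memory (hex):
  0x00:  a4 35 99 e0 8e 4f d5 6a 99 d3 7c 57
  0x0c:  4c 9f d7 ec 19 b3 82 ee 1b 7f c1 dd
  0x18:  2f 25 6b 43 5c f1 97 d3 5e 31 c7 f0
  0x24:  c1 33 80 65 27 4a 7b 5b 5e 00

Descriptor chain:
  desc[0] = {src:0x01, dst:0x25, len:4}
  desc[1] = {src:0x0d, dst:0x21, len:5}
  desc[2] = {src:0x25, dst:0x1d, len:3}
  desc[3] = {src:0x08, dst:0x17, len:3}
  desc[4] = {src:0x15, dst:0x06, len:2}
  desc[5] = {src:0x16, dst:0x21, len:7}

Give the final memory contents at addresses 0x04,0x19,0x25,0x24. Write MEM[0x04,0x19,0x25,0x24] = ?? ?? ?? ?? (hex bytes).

#0 dst[0x25+4] := {0x35,0x99,0xe0,0x8e}
#1 dst[0x21+5] := {0x9f,0xd7,0xec,0x19,0xb3}
#2 dst[0x1d+3] := {0xb3,0x99,0xe0}
#3 dst[0x17+3] := {0x99,0xd3,0x7c}
#4 dst[0x06+2] := {0x7f,0xc1}
#5 dst[0x21+7] := {0xc1,0x99,0xd3,0x7c,0x6b,0x43,0x5c}
query mem[0x04]=0x8e, mem[0x19]=0x7c, mem[0x25]=0x6b, mem[0x24]=0x7c

MEM[0x04,0x19,0x25,0x24] = 8e 7c 6b 7c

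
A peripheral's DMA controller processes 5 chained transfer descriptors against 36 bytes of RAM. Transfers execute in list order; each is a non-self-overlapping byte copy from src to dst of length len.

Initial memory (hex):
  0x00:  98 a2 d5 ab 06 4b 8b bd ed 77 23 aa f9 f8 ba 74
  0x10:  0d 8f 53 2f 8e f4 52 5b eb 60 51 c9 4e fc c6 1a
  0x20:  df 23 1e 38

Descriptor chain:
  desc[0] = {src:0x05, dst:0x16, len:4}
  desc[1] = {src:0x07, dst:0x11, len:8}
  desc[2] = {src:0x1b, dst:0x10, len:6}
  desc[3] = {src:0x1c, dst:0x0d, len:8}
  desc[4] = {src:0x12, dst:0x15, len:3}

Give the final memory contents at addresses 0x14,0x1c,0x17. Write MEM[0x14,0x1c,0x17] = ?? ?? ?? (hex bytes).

D0: mem[0x16..0x19] <- [4b 8b bd ed]
D1: mem[0x11..0x18] <- [bd ed 77 23 aa f9 f8 ba]
D2: mem[0x10..0x15] <- [c9 4e fc c6 1a df]
D3: mem[0x0d..0x14] <- [4e fc c6 1a df 23 1e 38]
D4: mem[0x15..0x17] <- [23 1e 38]
query mem[0x14]=0x38, mem[0x1c]=0x4e, mem[0x17]=0x38

MEM[0x14,0x1c,0x17] = 38 4e 38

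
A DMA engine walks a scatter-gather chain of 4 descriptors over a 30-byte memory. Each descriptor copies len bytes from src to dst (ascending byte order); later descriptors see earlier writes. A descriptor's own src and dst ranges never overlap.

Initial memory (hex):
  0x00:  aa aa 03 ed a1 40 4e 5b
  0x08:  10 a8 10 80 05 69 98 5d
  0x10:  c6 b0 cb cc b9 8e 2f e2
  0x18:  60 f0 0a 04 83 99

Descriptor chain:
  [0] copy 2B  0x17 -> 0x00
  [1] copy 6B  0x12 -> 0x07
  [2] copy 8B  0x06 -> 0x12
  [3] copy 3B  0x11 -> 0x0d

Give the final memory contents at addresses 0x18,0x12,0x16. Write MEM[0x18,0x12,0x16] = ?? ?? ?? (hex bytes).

  after D0: wrote 2B at 0x00 = e260
  after D1: wrote 6B at 0x07 = cbccb98e2fe2
  after D2: wrote 8B at 0x12 = 4ecbccb98e2fe269
  after D3: wrote 3B at 0x0d = b04ecb
query mem[0x18]=0xe2, mem[0x12]=0x4e, mem[0x16]=0x8e

MEM[0x18,0x12,0x16] = e2 4e 8e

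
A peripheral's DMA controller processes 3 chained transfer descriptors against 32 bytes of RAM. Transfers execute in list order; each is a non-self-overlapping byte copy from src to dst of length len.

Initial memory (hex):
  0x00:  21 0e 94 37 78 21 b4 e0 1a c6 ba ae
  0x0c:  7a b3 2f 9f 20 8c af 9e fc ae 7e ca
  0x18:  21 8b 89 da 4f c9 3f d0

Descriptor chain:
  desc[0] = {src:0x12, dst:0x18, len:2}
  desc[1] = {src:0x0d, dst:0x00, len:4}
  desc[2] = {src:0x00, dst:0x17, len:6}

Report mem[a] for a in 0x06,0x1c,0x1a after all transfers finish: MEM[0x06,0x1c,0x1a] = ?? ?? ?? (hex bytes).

MEM[0x06,0x1c,0x1a] = b4 21 20

[0] 0x12->0x18 len=2 : af 9e
[1] 0x0d->0x00 len=4 : b3 2f 9f 20
[2] 0x00->0x17 len=6 : b3 2f 9f 20 78 21
query mem[0x06]=0xb4, mem[0x1c]=0x21, mem[0x1a]=0x20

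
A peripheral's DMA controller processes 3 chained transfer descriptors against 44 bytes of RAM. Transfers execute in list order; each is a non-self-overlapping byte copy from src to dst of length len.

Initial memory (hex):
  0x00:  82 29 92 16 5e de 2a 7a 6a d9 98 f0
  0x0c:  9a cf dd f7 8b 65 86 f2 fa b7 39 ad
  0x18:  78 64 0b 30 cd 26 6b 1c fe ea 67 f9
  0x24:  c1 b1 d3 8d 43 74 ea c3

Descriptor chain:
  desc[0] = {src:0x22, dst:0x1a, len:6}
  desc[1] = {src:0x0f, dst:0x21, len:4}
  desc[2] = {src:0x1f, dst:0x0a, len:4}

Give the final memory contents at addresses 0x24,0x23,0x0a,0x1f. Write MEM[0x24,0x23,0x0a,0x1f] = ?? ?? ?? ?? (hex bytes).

MEM[0x24,0x23,0x0a,0x1f] = 86 65 8d 8d

#0 dst[0x1a+6] := {0x67,0xf9,0xc1,0xb1,0xd3,0x8d}
#1 dst[0x21+4] := {0xf7,0x8b,0x65,0x86}
#2 dst[0x0a+4] := {0x8d,0xfe,0xf7,0x8b}
query mem[0x24]=0x86, mem[0x23]=0x65, mem[0x0a]=0x8d, mem[0x1f]=0x8d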